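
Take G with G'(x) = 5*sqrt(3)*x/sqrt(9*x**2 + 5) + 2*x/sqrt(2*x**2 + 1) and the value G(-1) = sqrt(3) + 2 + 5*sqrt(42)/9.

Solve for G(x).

The integrand splits into summands that can be handled one at a time.
A general antiderivative is sqrt(2*x**2 + 1) + 5*sqrt(3*x**2 + 5/3)/3 + C.
The condition gives C = sqrt(3) + 2 + 5*sqrt(42)/9 - (sqrt(3) + 5*sqrt(42)/9) = 2.
So G(x) = sqrt(2*x**2 + 1) + 5*sqrt(3*x**2 + 5/3)/3 + 2.
Check: d/dx[sqrt(2*x**2 + 1) + 5*sqrt(3*x**2 + 5/3)/3 + 2] = (5*sqrt(3)*x*sqrt(2*x**2 + 1) + 2*x*sqrt(9*x**2 + 5))/(sqrt(2*x**2 + 1)*sqrt(9*x**2 + 5)), which equals G'(x).

G(x) = sqrt(2*x**2 + 1) + 5*sqrt(3*x**2 + 5/3)/3 + 2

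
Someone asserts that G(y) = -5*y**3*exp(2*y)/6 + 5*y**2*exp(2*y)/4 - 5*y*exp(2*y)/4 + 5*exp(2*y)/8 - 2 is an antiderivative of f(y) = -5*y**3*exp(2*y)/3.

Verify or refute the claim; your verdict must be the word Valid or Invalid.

d/dy[G] = -5*y**3*exp(2*y)/3
This equals f(y) exactly, so the claim holds.

Valid - the claim checks out under differentiation.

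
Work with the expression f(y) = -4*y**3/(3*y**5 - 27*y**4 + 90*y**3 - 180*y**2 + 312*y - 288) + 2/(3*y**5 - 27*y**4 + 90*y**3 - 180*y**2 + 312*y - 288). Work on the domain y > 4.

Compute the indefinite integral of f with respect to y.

F(y) = (-6604*log(y - 4) + 8480*log(y - 3) - 1950*log(y - 2) + 37*log(y**2 + 4) + 358*atan(y/2))/3120 + C

The denominator factors as 3*(y - 4)*(y - 3)*(y - 2)*(y**2 + 4); partial fractions split f into directly integrable pieces: (37*y + 358)/(1560*(y**2 + 4)) - 5/(8*(y - 2)) + 106/(39*(y - 3)) - 127/(60*(y - 4)).
Check: d/dy[(-6604*log(y - 4) + 8480*log(y - 3) - 1950*log(y - 2) + 37*log(y**2 + 4) + 358*atan(y/2))/3120] = (2 - 4*y**3)/(3*y**5 - 27*y**4 + 90*y**3 - 180*y**2 + 312*y - 288), which equals f(y).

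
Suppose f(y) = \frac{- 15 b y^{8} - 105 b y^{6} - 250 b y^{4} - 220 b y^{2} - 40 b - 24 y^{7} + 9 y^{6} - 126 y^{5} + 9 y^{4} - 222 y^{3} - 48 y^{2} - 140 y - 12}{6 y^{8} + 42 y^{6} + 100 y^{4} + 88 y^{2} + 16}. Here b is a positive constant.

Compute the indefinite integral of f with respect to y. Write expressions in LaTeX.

Check any antiderivative F(y) by computing F'(y) and comparing it with f(y).
Check: d/dy[- \frac{5 b y}{2} - \frac{3 y}{2 y^{2} + 4} - \log{\left(y^{4} + 3 y^{2} + \frac{2}{3} \right)} - \frac{1}{2 y^{2} + 4}] = \frac{- 15 b y^{8} - 105 b y^{6} - 250 b y^{4} - 220 b y^{2} - 40 b - 24 y^{7} + 9 y^{6} - 126 y^{5} + 9 y^{4} - 222 y^{3} - 48 y^{2} - 140 y - 12}{6 y^{8} + 42 y^{6} + 100 y^{4} + 88 y^{2} + 16} = f(y).

F(y) = - \frac{5 b y}{2} - \frac{3 y}{2 y^{2} + 4} - \log{\left(y^{4} + 3 y^{2} + \frac{2}{3} \right)} - \frac{1}{2 y^{2} + 4} + C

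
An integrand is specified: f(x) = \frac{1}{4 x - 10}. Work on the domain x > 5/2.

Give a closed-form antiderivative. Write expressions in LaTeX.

Recover f(x) by differentiating a candidate F(x); any mismatch rules it out.
Check: d/dx[\frac{\log{\left(x - \frac{5}{2} \right)}}{4}] = \frac{1}{4 x - 10} = f(x).

An antiderivative is F(x) = \frac{\log{\left(x - \frac{5}{2} \right)}}{4}.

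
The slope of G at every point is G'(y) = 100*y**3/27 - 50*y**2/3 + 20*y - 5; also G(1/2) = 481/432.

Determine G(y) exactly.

G'(y) matches the chain-rule pattern g'(h)*h' with inner function h(y) = -5*y**2/3 + 5*y - 3/2; substituting u = h(y) collapses the integral.
A general antiderivative is (-5*y**2/3 + 5*y - 3/2)**2/3 + C.
The condition gives C = 481/432 - (49/432) = 1.
So G(y) = ((-10*y**2 + 30*y - 9)**2 + 108)/108.
Check: d/dy[((-10*y**2 + 30*y - 9)**2 + 108)/108] = 100*y**3/27 - 50*y**2/3 + 20*y - 5 = G'(y).

G(y) = ((-10*y**2 + 30*y - 9)**2 + 108)/108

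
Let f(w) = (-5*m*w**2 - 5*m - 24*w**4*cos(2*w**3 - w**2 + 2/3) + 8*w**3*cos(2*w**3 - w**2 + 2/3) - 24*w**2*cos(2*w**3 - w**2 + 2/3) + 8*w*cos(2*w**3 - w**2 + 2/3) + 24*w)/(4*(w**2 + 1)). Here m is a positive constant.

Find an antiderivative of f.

An antiderivative is F(w) = -(5*m*w - 12*log(w**2 + 1) + 4*sin(2*w**3 - w**2 + 2/3))/4.

A candidate is checked by its d/dw: the result must match f(w).
Check: d/dw[-(5*m*w - 12*log(w**2 + 1) + 4*sin(2*w**3 - w**2 + 2/3))/4] = (-5*m*w**2 - 5*m - 24*w**4*cos(2*w**3 - w**2 + 2/3) + 8*w**3*cos(2*w**3 - w**2 + 2/3) - 24*w**2*cos(2*w**3 - w**2 + 2/3) + 8*w*cos(2*w**3 - w**2 + 2/3) + 24*w)/(4*w**2 + 4), which equals f(w).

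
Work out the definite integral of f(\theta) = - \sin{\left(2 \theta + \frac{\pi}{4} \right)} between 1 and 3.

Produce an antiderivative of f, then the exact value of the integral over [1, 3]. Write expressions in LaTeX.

Antiderivative: F(\theta) = \frac{\cos{\left(2 \theta + \frac{\pi}{4} \right)}}{2}; value = \frac{\cos{\left(\frac{\pi}{4} + 6 \right)}}{2} - \frac{\cos{\left(\frac{\pi}{4} + 2 \right)}}{2}

Recover f(\theta) by differentiating a candidate F(\theta); any mismatch rules it out.
F(\theta) = \frac{\cos{\left(2 \theta + \frac{\pi}{4} \right)}}{2} is an antiderivative of f.
Check: d/d\theta[\frac{\cos{\left(2 \theta + \frac{\pi}{4} \right)}}{2}] = - \sin{\left(2 \theta + \frac{\pi}{4} \right)} = f(\theta).
F(3) = \frac{\cos{\left(\frac{\pi}{4} + 6 \right)}}{2}; F(1) = \frac{\cos{\left(\frac{\pi}{4} + 2 \right)}}{2}.
Integral = F(3) - F(1) = \frac{\cos{\left(\frac{\pi}{4} + 6 \right)}}{2} - \frac{\cos{\left(\frac{\pi}{4} + 2 \right)}}{2}.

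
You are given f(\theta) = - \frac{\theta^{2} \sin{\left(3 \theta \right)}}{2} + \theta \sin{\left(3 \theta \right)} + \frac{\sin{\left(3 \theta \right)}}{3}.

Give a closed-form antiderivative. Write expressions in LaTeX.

The integrand splits into summands that can be handled one at a time.
Check: d/d\theta[\frac{\theta^{2} \cos{\left(3 \theta \right)}}{6} - \frac{\theta \sin{\left(3 \theta \right)}}{9} - \frac{\theta \cos{\left(3 \theta \right)}}{3} + \frac{\sin{\left(3 \theta \right)}}{9} - \frac{4 \cos{\left(3 \theta \right)}}{27}] = - \frac{\theta^{2} \sin{\left(3 \theta \right)}}{2} + \theta \sin{\left(3 \theta \right)} + \frac{\sin{\left(3 \theta \right)}}{3} = f(\theta).

An antiderivative is F(\theta) = \frac{\theta^{2} \cos{\left(3 \theta \right)}}{6} - \frac{\theta \sin{\left(3 \theta \right)}}{9} - \frac{\theta \cos{\left(3 \theta \right)}}{3} + \frac{\sin{\left(3 \theta \right)}}{9} - \frac{4 \cos{\left(3 \theta \right)}}{27}.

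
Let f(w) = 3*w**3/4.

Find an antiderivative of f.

A candidate is checked by its d/dw: the result must match f(w).
Check: d/dw[3*w**4/16] = 3*w**3/4 = f(w).

An antiderivative is F(w) = 3*w**4/16.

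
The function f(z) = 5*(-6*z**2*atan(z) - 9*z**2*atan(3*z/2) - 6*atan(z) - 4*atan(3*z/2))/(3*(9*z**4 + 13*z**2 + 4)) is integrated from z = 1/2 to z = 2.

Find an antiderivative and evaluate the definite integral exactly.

Recognize the product-rule pattern: f = u'v + uv' with u = -5*atan(z)/3, v = atan(3*z/2), so integration by parts undoes it.
F(z) = -5*atan(z)*atan(3*z/2)/3 is an antiderivative of f.
Check: d/dz[-5*atan(z)*atan(3*z/2)/3] = (-30*z**2*atan(z) - 45*z**2*atan(3*z/2) - 30*atan(z) - 20*atan(3*z/2))/(27*z**4 + 39*z**2 + 12), which equals f(z).
F(2) = -5*atan(2)*atan(3)/3; F(1/2) = -5*atan(1/2)*atan(3/4)/3.
Integral = F(2) - F(1/2) = -5*atan(2)*atan(3)/3 + 5*atan(1/2)*atan(3/4)/3.

Antiderivative: F(z) = -5*atan(z)*atan(3*z/2)/3; value = -5*atan(2)*atan(3)/3 + 5*atan(1/2)*atan(3/4)/3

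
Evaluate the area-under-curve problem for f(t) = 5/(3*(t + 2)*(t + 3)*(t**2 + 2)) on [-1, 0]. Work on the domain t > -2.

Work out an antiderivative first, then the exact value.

Factor the denominator (3*(t + 2)*(t + 3)*(t**2 + 2)) and decompose: f = -5*(5*t - 4)/(198*(t**2 + 2)) - 5/(33*(t + 3)) + 5/(18*(t + 2)); each piece integrates to a log, atan, or power term.
F(t) = 5*log(t + 2)/18 - 5*log(t + 3)/33 - 25*log(t**2 + 2)/396 + 5*sqrt(2)*atan(sqrt(2)*t/2)/99 is an antiderivative of f.
Check: d/dt[5*log(t + 2)/18 - 5*log(t + 3)/33 - 25*log(t**2 + 2)/396 + 5*sqrt(2)*atan(sqrt(2)*t/2)/99] = 5/(3*t**4 + 15*t**3 + 24*t**2 + 30*t + 36), which equals f(t).
F(0) = -5*log(3)/33 + 85*log(2)/396; F(-1) = -5*log(2)/33 - 25*log(3)/396 - 5*sqrt(2)*atan(sqrt(2)/2)/99.
Integral = F(0) - F(-1) = -35*log(3)/396 + 5*sqrt(2)*atan(sqrt(2)/2)/99 + 145*log(2)/396.

Antiderivative: F(t) = 5*log(t + 2)/18 - 5*log(t + 3)/33 - 25*log(t**2 + 2)/396 + 5*sqrt(2)*atan(sqrt(2)*t/2)/99; value = -35*log(3)/396 + 5*sqrt(2)*atan(sqrt(2)/2)/99 + 145*log(2)/396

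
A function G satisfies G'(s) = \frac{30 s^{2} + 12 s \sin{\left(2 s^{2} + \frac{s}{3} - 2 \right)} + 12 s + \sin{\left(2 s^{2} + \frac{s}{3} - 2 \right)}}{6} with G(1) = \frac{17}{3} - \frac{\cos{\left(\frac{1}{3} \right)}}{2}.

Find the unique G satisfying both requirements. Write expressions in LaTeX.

G(s) = \frac{5 s^{3}}{3} + s^{2} - \frac{\cos{\left(2 s^{2} + \frac{s}{3} - 2 \right)}}{2} + 3

Differentiate the proposed G(s) back; it has to land on the given G'(s).
A general antiderivative is \frac{5 s^{3}}{3} + s^{2} - \frac{\cos{\left(2 s^{2} + \frac{s}{3} - 2 \right)}}{2} + 2 + C.
The condition gives C = \frac{17}{3} - \frac{\cos{\left(\frac{1}{3} \right)}}{2} - (\frac{14}{3} - \frac{\cos{\left(\frac{1}{3} \right)}}{2}) = 1.
So G(s) = \frac{5 s^{3}}{3} + s^{2} - \frac{\cos{\left(2 s^{2} + \frac{s}{3} - 2 \right)}}{2} + 3.
Check: d/ds[\frac{5 s^{3}}{3} + s^{2} - \frac{\cos{\left(2 s^{2} + \frac{s}{3} - 2 \right)}}{2} + 3] = 5 s^{2} + 2 s \sin{\left(2 s^{2} + \frac{s}{3} - 2 \right)} + 2 s + \frac{\sin{\left(2 s^{2} + \frac{s}{3} - 2 \right)}}{6}, which equals G'(s).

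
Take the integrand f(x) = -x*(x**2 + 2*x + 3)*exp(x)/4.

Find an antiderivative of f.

An antiderivative is F(x) = (-x**3 + x**2 - 5*x + 5)*exp(x)/4.

f has the shape u'v + uv' for u = -x**3/4 + x**2/4 - 5*x/4 + 5/4 and v = exp(x) — it is the derivative of the product u*v.
Check: d/dx[(-x**3 + x**2 - 5*x + 5)*exp(x)/4] = -x**3*exp(x)/4 - x**2*exp(x)/2 - 3*x*exp(x)/4, which equals f(x).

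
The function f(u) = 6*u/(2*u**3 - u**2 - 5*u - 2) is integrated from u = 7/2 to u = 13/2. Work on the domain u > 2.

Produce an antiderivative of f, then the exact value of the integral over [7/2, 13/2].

Antiderivative: F(u) = 2*(2*log(u - 2) + 3*log(u + 1/2) - 5*log(u + 1))/5; value = -2*log(15/2) - 6*log(4)/5 - 4*log(3/2)/5 + 6*log(7)/5 + 14*log(9/2)/5

The denominator factors as (u - 2)*(u + 1)*(2*u + 1); partial fractions split f into directly integrable pieces: 12/(5*(2*u + 1)) - 2/(u + 1) + 4/(5*(u - 2)).
F(u) = 2*(2*log(u - 2) + 3*log(u + 1/2) - 5*log(u + 1))/5 is an antiderivative of f.
Check: d/du[2*(2*log(u - 2) + 3*log(u + 1/2) - 5*log(u + 1))/5] = 6*u/(2*u**3 - u**2 - 5*u - 2) = f(u).
F(13/2) = -2*log(15/2) + 4*log(9/2)/5 + 6*log(7)/5; F(7/2) = -2*log(9/2) + 4*log(3/2)/5 + 6*log(4)/5.
Integral = F(13/2) - F(7/2) = -2*log(15/2) - 6*log(4)/5 - 4*log(3/2)/5 + 6*log(7)/5 + 14*log(9/2)/5.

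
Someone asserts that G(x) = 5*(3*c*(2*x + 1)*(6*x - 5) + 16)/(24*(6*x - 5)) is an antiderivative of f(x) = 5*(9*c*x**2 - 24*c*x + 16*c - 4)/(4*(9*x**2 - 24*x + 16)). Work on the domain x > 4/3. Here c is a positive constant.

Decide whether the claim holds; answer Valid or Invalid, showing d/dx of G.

Invalid: d/dx[G] - f = (180*x - 195)/(324*x**4 - 1404*x**3 + 2241*x**2 - 1560*x + 400), which is not 0.

d/dx[G] = (180*c*x**2 - 300*c*x + 125*c - 80)/(144*x**2 - 240*x + 100)
d/dx[G] - f(x) = (180*x - 195)/(324*x**4 - 1404*x**3 + 2241*x**2 - 1560*x + 400) != 0.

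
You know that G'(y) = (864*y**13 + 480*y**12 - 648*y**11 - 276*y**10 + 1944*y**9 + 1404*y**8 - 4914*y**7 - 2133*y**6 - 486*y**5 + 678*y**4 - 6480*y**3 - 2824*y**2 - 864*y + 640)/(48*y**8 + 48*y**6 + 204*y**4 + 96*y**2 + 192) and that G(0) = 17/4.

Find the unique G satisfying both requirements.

Whatever form G(y) takes, its d/dy must return the stated G'(y).
A general antiderivative is 5*y/(3*(y**4 + y**2/2 + 2)) + (5/4 - 2*y**2)*(-3*y**4/2 - y**3 + 3*y**2 + 2*y + 3) + C.
The condition gives C = 17/4 - (15/4) = 1/2.
So G(y) = (24*y**4 + 12*y**2 + 80*y + 3*(5 - 8*y**2)*(2*y**4 + y**2 + 4)*(-3*y**4 - 2*y**3 + 6*y**2 + 4*y + 6) + 48)/(24*(2*y**4 + y**2 + 4)).
Check: d/dy[(24*y**4 + 12*y**2 + 80*y + 3*(5 - 8*y**2)*(2*y**4 + y**2 + 4)*(-3*y**4 - 2*y**3 + 6*y**2 + 4*y + 6) + 48)/(24*(2*y**4 + y**2 + 4))] = (864*y**13 + 480*y**12 - 648*y**11 - 276*y**10 + 1944*y**9 + 1404*y**8 - 4914*y**7 - 2133*y**6 - 486*y**5 + 678*y**4 - 6480*y**3 - 2824*y**2 - 864*y + 640)/(48*y**8 + 48*y**6 + 204*y**4 + 96*y**2 + 192) = G'(y).

G(y) = (24*y**4 + 12*y**2 + 80*y + 3*(5 - 8*y**2)*(2*y**4 + y**2 + 4)*(-3*y**4 - 2*y**3 + 6*y**2 + 4*y + 6) + 48)/(24*(2*y**4 + y**2 + 4))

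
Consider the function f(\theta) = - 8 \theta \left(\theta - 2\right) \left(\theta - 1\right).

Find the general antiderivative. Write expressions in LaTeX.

F(\theta) = - 2 \theta^{4} + 8 \theta^{3} - 8 \theta^{2} + C

f matches the chain-rule pattern g'(h)*h' with inner function h(\theta) = \theta^{2} - 2 \theta; substituting u = h(\theta) collapses the integral.
Check: d/d\theta[- 2 \theta^{4} + 8 \theta^{3} - 8 \theta^{2}] = - 8 \theta^{3} + 24 \theta^{2} - 16 \theta, which equals f(\theta).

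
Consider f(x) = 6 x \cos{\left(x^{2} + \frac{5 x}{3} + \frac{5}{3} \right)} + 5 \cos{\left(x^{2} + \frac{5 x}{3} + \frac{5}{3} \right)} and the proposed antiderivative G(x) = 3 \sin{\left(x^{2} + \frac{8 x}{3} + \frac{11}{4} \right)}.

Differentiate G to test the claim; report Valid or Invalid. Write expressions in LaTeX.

Invalid: d/dx[G] - f = - 6 x \cos{\left(x^{2} + \frac{5 x}{3} + \frac{5}{3} \right)} + 6 x \cos{\left(x^{2} + \frac{8 x}{3} + \frac{11}{4} \right)} - 5 \cos{\left(x^{2} + \frac{5 x}{3} + \frac{5}{3} \right)} + 8 \cos{\left(x^{2} + \frac{8 x}{3} + \frac{11}{4} \right)}, which is not 0.

d/dx[G] = 6 x \cos{\left(x^{2} + \frac{8 x}{3} + \frac{11}{4} \right)} + 8 \cos{\left(x^{2} + \frac{8 x}{3} + \frac{11}{4} \right)}
d/dx[G] - f(x) = - 6 x \cos{\left(x^{2} + \frac{5 x}{3} + \frac{5}{3} \right)} + 6 x \cos{\left(x^{2} + \frac{8 x}{3} + \frac{11}{4} \right)} - 5 \cos{\left(x^{2} + \frac{5 x}{3} + \frac{5}{3} \right)} + 8 \cos{\left(x^{2} + \frac{8 x}{3} + \frac{11}{4} \right)} != 0.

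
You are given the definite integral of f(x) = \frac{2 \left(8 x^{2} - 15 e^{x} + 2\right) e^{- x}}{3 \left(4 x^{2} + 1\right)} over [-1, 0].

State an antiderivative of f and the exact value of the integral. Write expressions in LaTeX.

Since d/dx undoes antidifferentiation here, F'(x) = f(x) is required of F(x).
F(x) = \frac{\left(- 15 e^{x} \operatorname{atan}{\left(2 x \right)} - 4\right) e^{- x}}{3} is an antiderivative of f.
Check: d/dx[\frac{\left(- 15 e^{x} \operatorname{atan}{\left(2 x \right)} - 4\right) e^{- x}}{3}] = \frac{16 x^{2} - 30 e^{x} + 4}{12 x^{2} e^{x} + 3 e^{x}}, which equals f(x).
F(0) = - \frac{4}{3}; F(-1) = - \frac{4 e}{3} + 5 \operatorname{atan}{\left(2 \right)}.
Integral = F(0) - F(-1) = - 5 \operatorname{atan}{\left(2 \right)} - \frac{4}{3} + \frac{4 e}{3}.

Antiderivative: F(x) = \frac{\left(- 15 e^{x} \operatorname{atan}{\left(2 x \right)} - 4\right) e^{- x}}{3}; value = - 5 \operatorname{atan}{\left(2 \right)} - \frac{4}{3} + \frac{4 e}{3}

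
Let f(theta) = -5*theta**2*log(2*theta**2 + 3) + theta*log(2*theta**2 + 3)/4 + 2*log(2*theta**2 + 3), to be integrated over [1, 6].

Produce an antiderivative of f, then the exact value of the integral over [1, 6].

Integrate term by term and add the pieces.
F(theta) = -5*theta**3*log(2*theta**2 + 3)/3 + 10*theta**3/9 + theta**2*log(2*theta**2 + 3)/8 - theta**2/8 + 2*theta*log(2*theta**2 + 3) - 9*theta + 3*log(theta**2 + 3/2)/16 + 9*sqrt(6)*atan(sqrt(6)*theta/3)/2 is an antiderivative of f.
Check: d/dtheta[-5*theta**3*log(2*theta**2 + 3)/3 + 10*theta**3/9 + theta**2*log(2*theta**2 + 3)/8 - theta**2/8 + 2*theta*log(2*theta**2 + 3) - 9*theta + 3*log(theta**2 + 3/2)/16 + 9*sqrt(6)*atan(sqrt(6)*theta/3)/2] = -5*theta**2*log(2*theta**2 + 3) + theta*log(2*theta**2 + 3)/4 + 2*log(2*theta**2 + 3) = f(theta).
F(6) = -687*log(75)/2 + 3*log(75/2)/16 + 9*sqrt(6)*atan(2*sqrt(6))/2 + 363/2; F(1) = -577/72 + 3*log(5/2)/16 + 11*log(5)/24 + 9*sqrt(6)*atan(sqrt(6)/3)/2.
Integral = F(6) - F(1) = -687*log(75)/2 - 9*sqrt(6)*atan(sqrt(6)/3)/2 - 11*log(5)/24 - 3*log(5/2)/16 + 3*log(75/2)/16 + 9*sqrt(6)*atan(2*sqrt(6))/2 + 13645/72.

Antiderivative: F(theta) = -5*theta**3*log(2*theta**2 + 3)/3 + 10*theta**3/9 + theta**2*log(2*theta**2 + 3)/8 - theta**2/8 + 2*theta*log(2*theta**2 + 3) - 9*theta + 3*log(theta**2 + 3/2)/16 + 9*sqrt(6)*atan(sqrt(6)*theta/3)/2; value = -687*log(75)/2 - 9*sqrt(6)*atan(sqrt(6)/3)/2 - 11*log(5)/24 - 3*log(5/2)/16 + 3*log(75/2)/16 + 9*sqrt(6)*atan(2*sqrt(6))/2 + 13645/72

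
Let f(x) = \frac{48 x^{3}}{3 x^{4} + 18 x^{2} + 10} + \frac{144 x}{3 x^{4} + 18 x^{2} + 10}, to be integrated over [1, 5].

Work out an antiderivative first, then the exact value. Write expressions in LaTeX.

The substitution u = \frac{x^{4}}{2} + 3 x^{2} + \frac{5}{3} works: f is exactly (dF/du)*(du/dx) for that inner function.
F(x) = 4 \log{\left(\frac{x^{4}}{2} + 3 x^{2} + \frac{5}{3} \right)} is an antiderivative of f.
Check: d/dx[4 \log{\left(\frac{x^{4}}{2} + 3 x^{2} + \frac{5}{3} \right)}] = \frac{48 x^{3} + 144 x}{3 x^{4} + 18 x^{2} + 10}, which equals f(x).
F(5) = 4 \log{\left(\frac{2335}{6} \right)}; F(1) = 4 \log{\left(\frac{31}{6} \right)}.
Integral = F(5) - F(1) = - 4 \log{\left(\frac{31}{6} \right)} + 4 \log{\left(\frac{2335}{6} \right)}.

Antiderivative: F(x) = 4 \log{\left(\frac{x^{4}}{2} + 3 x^{2} + \frac{5}{3} \right)}; value = - 4 \log{\left(\frac{31}{6} \right)} + 4 \log{\left(\frac{2335}{6} \right)}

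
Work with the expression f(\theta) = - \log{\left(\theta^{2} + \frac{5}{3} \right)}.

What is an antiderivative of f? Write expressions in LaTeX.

Check any antiderivative F(\theta) by computing F'(\theta) and comparing it with f(\theta).
Check: d/d\theta[- \theta \log{\left(\theta^{2} + \frac{5}{3} \right)} + 2 \theta - \frac{2 \sqrt{15} \operatorname{atan}{\left(\frac{\sqrt{15} \theta}{5} \right)}}{3}] = - \log{\left(\theta^{2} + \frac{5}{3} \right)} = f(\theta).

An antiderivative is F(\theta) = - \theta \log{\left(\theta^{2} + \frac{5}{3} \right)} + 2 \theta - \frac{2 \sqrt{15} \operatorname{atan}{\left(\frac{\sqrt{15} \theta}{5} \right)}}{3}.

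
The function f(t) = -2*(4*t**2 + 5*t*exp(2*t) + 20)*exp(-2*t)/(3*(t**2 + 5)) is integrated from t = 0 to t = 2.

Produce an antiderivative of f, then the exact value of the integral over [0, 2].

Any candidate F(t) must reproduce f(t) exactly when differentiated.
F(t) = (-5*exp(2*t)*log(t**2 + 5) + 4)*exp(-2*t)/3 is an antiderivative of f.
Check: d/dt[(-5*exp(2*t)*log(t**2 + 5) + 4)*exp(-2*t)/3] = (-8*t**2 - 10*t*exp(2*t) - 40)/(3*t**2*exp(2*t) + 15*exp(2*t)), which equals f(t).
F(2) = -5*log(9)/3 + 4*exp(-4)/3; F(0) = 4/3 - 5*log(5)/3.
Integral = F(2) - F(0) = -5*log(9)/3 - 4/3 + 4*exp(-4)/3 + 5*log(5)/3.

Antiderivative: F(t) = (-5*exp(2*t)*log(t**2 + 5) + 4)*exp(-2*t)/3; value = -5*log(9)/3 - 4/3 + 4*exp(-4)/3 + 5*log(5)/3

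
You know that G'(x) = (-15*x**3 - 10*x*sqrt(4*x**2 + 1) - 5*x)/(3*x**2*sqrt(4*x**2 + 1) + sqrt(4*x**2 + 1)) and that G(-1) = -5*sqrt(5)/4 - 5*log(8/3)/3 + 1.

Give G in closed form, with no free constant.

Differentiate the proposed G(x) back; it has to land on the given G'(x).
A general antiderivative is -5*sqrt(4*x**2 + 1)/4 - 5*log(2*x**2 + 2/3)/3 + C.
The condition gives C = -5*sqrt(5)/4 - 5*log(8/3)/3 + 1 - (-5*sqrt(5)/4 - 5*log(8/3)/3) = 1.
So G(x) = -5*sqrt(4*x**2 + 1)/4 - 5*log(x**2 + 1/3)/3 - 5*log(2)/3 + 1.
Check: d/dx[-5*sqrt(4*x**2 + 1)/4 - 5*log(x**2 + 1/3)/3 - 5*log(2)/3 + 1] = (-15*x**3 - 10*x*sqrt(4*x**2 + 1) - 5*x)/(3*x**2*sqrt(4*x**2 + 1) + sqrt(4*x**2 + 1)) = G'(x).

G(x) = -5*sqrt(4*x**2 + 1)/4 - 5*log(x**2 + 1/3)/3 - 5*log(2)/3 + 1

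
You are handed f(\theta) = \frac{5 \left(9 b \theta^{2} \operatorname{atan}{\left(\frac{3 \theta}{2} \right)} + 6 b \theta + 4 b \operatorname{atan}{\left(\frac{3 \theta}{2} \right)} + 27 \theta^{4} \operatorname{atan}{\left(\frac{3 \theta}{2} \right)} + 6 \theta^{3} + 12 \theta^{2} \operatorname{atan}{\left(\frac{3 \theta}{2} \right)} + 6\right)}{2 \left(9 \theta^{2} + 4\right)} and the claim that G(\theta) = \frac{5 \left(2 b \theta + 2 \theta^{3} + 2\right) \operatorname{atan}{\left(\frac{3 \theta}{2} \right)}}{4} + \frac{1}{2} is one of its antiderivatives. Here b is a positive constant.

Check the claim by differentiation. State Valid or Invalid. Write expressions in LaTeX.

Valid. The derivative of G reproduces f.

d/d\theta[G] = \frac{45 b \theta^{2} \operatorname{atan}{\left(\frac{3 \theta}{2} \right)} + 30 b \theta + 20 b \operatorname{atan}{\left(\frac{3 \theta}{2} \right)} + 135 \theta^{4} \operatorname{atan}{\left(\frac{3 \theta}{2} \right)} + 30 \theta^{3} + 60 \theta^{2} \operatorname{atan}{\left(\frac{3 \theta}{2} \right)} + 30}{18 \theta^{2} + 8}
This equals f(\theta) exactly, so the claim holds.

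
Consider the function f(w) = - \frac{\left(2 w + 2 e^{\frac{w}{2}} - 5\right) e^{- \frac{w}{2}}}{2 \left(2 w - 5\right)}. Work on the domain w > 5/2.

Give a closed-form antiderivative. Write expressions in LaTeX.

An antiderivative is F(w) = \frac{\left(- e^{\frac{w}{2}} \log{\left(w - \frac{5}{2} \right)} + 2\right) e^{- \frac{w}{2}}}{2}.

Check any antiderivative F(w) by computing F'(w) and comparing it with f(w).
Check: d/dw[\frac{\left(- e^{\frac{w}{2}} \log{\left(w - \frac{5}{2} \right)} + 2\right) e^{- \frac{w}{2}}}{2}] = \frac{- 2 w - 2 e^{\frac{w}{2}} + 5}{4 w e^{\frac{w}{2}} - 10 e^{\frac{w}{2}}}, which equals f(w).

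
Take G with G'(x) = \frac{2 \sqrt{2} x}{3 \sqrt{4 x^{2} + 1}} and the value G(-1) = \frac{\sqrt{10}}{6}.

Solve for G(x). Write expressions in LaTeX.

G'(x) matches the chain-rule pattern g'(h)*h' with inner function h(x) = 2 x^{2} + \frac{1}{2}; substituting u = h(x) collapses the integral.
A general antiderivative is \frac{\sqrt{2 x^{2} + \frac{1}{2}}}{3} + C.
The condition gives C = \frac{\sqrt{10}}{6} - (\frac{\sqrt{10}}{6}) = 0.
So G(x) = \frac{\sqrt{2 x^{2} + \frac{1}{2}}}{3}.
Check: d/dx[\frac{\sqrt{2 x^{2} + \frac{1}{2}}}{3}] = \frac{2 \sqrt{2} x}{3 \sqrt{4 x^{2} + 1}} = G'(x).

G(x) = \frac{\sqrt{2 x^{2} + \frac{1}{2}}}{3}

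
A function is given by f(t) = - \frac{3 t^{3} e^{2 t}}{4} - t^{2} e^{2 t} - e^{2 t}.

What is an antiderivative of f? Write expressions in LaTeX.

An antiderivative is F(t) = - \frac{3 t^{3} e^{2 t}}{8} + \frac{t^{2} e^{2 t}}{16} - \frac{t e^{2 t}}{16} - \frac{15 e^{2 t}}{32}.

f has the shape u'v + uv' for u = - \frac{3 t^{3}}{8} + \frac{t^{2}}{16} - \frac{t}{16} - \frac{15}{32} and v = e^{2 t} — it is the derivative of the product u*v.
Check: d/dt[- \frac{3 t^{3} e^{2 t}}{8} + \frac{t^{2} e^{2 t}}{16} - \frac{t e^{2 t}}{16} - \frac{15 e^{2 t}}{32}] = - \frac{3 t^{3} e^{2 t}}{4} - t^{2} e^{2 t} - e^{2 t} = f(t).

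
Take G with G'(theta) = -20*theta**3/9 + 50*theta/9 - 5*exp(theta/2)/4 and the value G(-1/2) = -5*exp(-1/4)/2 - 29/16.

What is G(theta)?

G(theta) = -5*theta**4/9 + 25*theta**2/9 - 5*exp(theta/2)/2 - 89/36

The integrand splits into summands that can be handled one at a time.
A general antiderivative is -5*(5/3 - 2*theta**2/3)**2/4 - 5*exp(theta/2)/2 + C.
The condition gives C = -5*exp(-1/4)/2 - 29/16 - (-45/16 - 5*exp(-1/4)/2) = 1.
So G(theta) = -5*theta**4/9 + 25*theta**2/9 - 5*exp(theta/2)/2 - 89/36.
Check: d/dtheta[-5*theta**4/9 + 25*theta**2/9 - 5*exp(theta/2)/2 - 89/36] = -20*theta**3/9 + 50*theta/9 - 5*exp(theta/2)/4 = G'(theta).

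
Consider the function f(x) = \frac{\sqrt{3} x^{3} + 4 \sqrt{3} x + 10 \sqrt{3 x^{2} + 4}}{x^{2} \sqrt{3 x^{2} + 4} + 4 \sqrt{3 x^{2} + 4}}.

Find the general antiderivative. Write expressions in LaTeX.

A first test for any F(x): its x-derivative must equal f(x) identically.
Check: d/dx[\frac{\sqrt{3} \sqrt{3 x^{2} + 4} + 15 \operatorname{atan}{\left(\frac{x}{2} \right)}}{3}] = \frac{\sqrt{3} x^{3} + 4 \sqrt{3} x + 10 \sqrt{3 x^{2} + 4}}{x^{2} \sqrt{3 x^{2} + 4} + 4 \sqrt{3 x^{2} + 4}} = f(x).

F(x) = \frac{\sqrt{3} \sqrt{3 x^{2} + 4} + 15 \operatorname{atan}{\left(\frac{x}{2} \right)}}{3} + C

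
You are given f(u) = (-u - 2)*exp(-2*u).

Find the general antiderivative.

f has the shape v'r + vr' for v = u/2 + 5/4 and r = exp(-2*u) — it is the derivative of the product v*r.
Check: d/du[(2*u + 5)*exp(-2*u)/4] = (-u - 2)*exp(-2*u) = f(u).

F(u) = (2*u + 5)*exp(-2*u)/4 + C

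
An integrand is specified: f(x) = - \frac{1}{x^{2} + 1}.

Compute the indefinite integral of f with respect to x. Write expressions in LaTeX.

F(x) = - \operatorname{atan}{\left(x \right)} + C

A candidate is checked by its d/dx: the result must match f(x).
Check: d/dx[- \operatorname{atan}{\left(x \right)}] = - \frac{1}{x^{2} + 1} = f(x).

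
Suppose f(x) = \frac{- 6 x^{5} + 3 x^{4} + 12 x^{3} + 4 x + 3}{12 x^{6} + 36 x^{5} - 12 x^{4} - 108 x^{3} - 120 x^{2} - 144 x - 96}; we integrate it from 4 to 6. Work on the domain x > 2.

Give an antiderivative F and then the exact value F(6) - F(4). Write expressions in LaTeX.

Antiderivative: F(x) = - \frac{37 \log{\left(x - 2 \right)}}{2880} + \frac{\log{\left(x + 1 \right)}}{18} - \frac{2861 \log{\left(x + 2 \right)}}{4800} + \frac{2 \log{\left(x^{2} + 1 \right)}}{75} + \frac{3 \operatorname{atan}{\left(x \right)}}{50} - \frac{139}{240 x + 480}; value = - \frac{2861 \log{\left(8 \right)}}{4800} - \frac{\log{\left(5 \right)}}{18} - \frac{3 \operatorname{atan}{\left(4 \right)}}{50} - \frac{2 \log{\left(17 \right)}}{75} - \frac{37 \log{\left(4 \right)}}{2880} + \frac{37 \log{\left(2 \right)}}{2880} + \frac{139}{5760} + \frac{3 \operatorname{atan}{\left(6 \right)}}{50} + \frac{2 \log{\left(37 \right)}}{75} + \frac{\log{\left(7 \right)}}{18} + \frac{2861 \log{\left(6 \right)}}{4800}

Factor the denominator (12 \left(x - 2\right) \left(x + 1\right) \left(x + 2\right)^{2} \left(x^{2} + 1\right)) and decompose: f = \frac{8 x + 9}{150 \left(x^{2} + 1\right)} - \frac{2861}{4800 \left(x + 2\right)} + \frac{139}{240 \left(x + 2\right)^{2}} + \frac{1}{18 \left(x + 1\right)} - \frac{37}{2880 \left(x - 2\right)}; each piece integrates to a log, atan, or power term.
F(x) = - \frac{37 \log{\left(x - 2 \right)}}{2880} + \frac{\log{\left(x + 1 \right)}}{18} - \frac{2861 \log{\left(x + 2 \right)}}{4800} + \frac{2 \log{\left(x^{2} + 1 \right)}}{75} + \frac{3 \operatorname{atan}{\left(x \right)}}{50} - \frac{139}{240 x + 480} is an antiderivative of f.
Check: d/dx[- \frac{37 \log{\left(x - 2 \right)}}{2880} + \frac{\log{\left(x + 1 \right)}}{18} - \frac{2861 \log{\left(x + 2 \right)}}{4800} + \frac{2 \log{\left(x^{2} + 1 \right)}}{75} + \frac{3 \operatorname{atan}{\left(x \right)}}{50} - \frac{139}{240 x + 480}] = \frac{- 6 x^{5} + 3 x^{4} + 12 x^{3} + 4 x + 3}{12 x^{6} + 36 x^{5} - 12 x^{4} - 108 x^{3} - 120 x^{2} - 144 x - 96} = f(x).
F(6) = - \frac{2861 \log{\left(8 \right)}}{4800} - \frac{139}{1920} - \frac{37 \log{\left(4 \right)}}{2880} + \frac{3 \operatorname{atan}{\left(6 \right)}}{50} + \frac{2 \log{\left(37 \right)}}{75} + \frac{\log{\left(7 \right)}}{18}; F(4) = - \frac{2861 \log{\left(6 \right)}}{4800} - \frac{139}{1440} - \frac{37 \log{\left(2 \right)}}{2880} + \frac{2 \log{\left(17 \right)}}{75} + \frac{3 \operatorname{atan}{\left(4 \right)}}{50} + \frac{\log{\left(5 \right)}}{18}.
Integral = F(6) - F(4) = - \frac{2861 \log{\left(8 \right)}}{4800} - \frac{\log{\left(5 \right)}}{18} - \frac{3 \operatorname{atan}{\left(4 \right)}}{50} - \frac{2 \log{\left(17 \right)}}{75} - \frac{37 \log{\left(4 \right)}}{2880} + \frac{37 \log{\left(2 \right)}}{2880} + \frac{139}{5760} + \frac{3 \operatorname{atan}{\left(6 \right)}}{50} + \frac{2 \log{\left(37 \right)}}{75} + \frac{\log{\left(7 \right)}}{18} + \frac{2861 \log{\left(6 \right)}}{4800}.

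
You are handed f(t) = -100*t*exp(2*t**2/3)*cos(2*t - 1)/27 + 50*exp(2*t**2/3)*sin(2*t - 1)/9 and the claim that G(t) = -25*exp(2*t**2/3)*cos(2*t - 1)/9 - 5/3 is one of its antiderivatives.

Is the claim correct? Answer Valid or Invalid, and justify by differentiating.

d/dt[G] = -100*t*exp(2*t**2/3)*cos(2*t - 1)/27 + 50*exp(2*t**2/3)*sin(2*t - 1)/9
This equals f(t) exactly, so the claim holds.

Valid - the claim checks out under differentiation.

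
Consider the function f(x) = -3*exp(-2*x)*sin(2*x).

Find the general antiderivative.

A candidate is checked by its d/dx: the result must match f(x).
Check: d/dx[3*exp(-2*x)*sin(2*x)/4 + 3*exp(-2*x)*cos(2*x)/4] = -3*exp(-2*x)*sin(2*x) = f(x).

F(x) = 3*exp(-2*x)*sin(2*x)/4 + 3*exp(-2*x)*cos(2*x)/4 + C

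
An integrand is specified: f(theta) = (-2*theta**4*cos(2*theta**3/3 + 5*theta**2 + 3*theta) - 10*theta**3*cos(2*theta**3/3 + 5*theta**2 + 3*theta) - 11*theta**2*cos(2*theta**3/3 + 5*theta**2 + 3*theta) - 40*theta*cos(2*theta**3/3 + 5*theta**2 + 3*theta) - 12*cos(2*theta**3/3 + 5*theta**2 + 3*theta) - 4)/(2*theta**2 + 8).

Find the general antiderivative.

Differentiate the proposed F(theta) back; it has to land on f(theta) exactly.
Check: d/dtheta[-sin(2*theta**3/3 + 5*theta**2 + 3*theta)/2 - atan(theta/2)] = (-2*theta**4*cos(2*theta**3/3 + 5*theta**2 + 3*theta) - 10*theta**3*cos(2*theta**3/3 + 5*theta**2 + 3*theta) - 11*theta**2*cos(2*theta**3/3 + 5*theta**2 + 3*theta) - 40*theta*cos(2*theta**3/3 + 5*theta**2 + 3*theta) - 12*cos(2*theta**3/3 + 5*theta**2 + 3*theta) - 4)/(2*theta**2 + 8) = f(theta).

F(theta) = -sin(2*theta**3/3 + 5*theta**2 + 3*theta)/2 - atan(theta/2) + C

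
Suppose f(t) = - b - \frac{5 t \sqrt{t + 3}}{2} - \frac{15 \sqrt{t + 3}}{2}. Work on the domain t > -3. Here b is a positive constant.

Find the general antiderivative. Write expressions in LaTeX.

The integrand splits into summands that can be handled one at a time.
Check: d/dt[- b t - t^{2} \sqrt{t + 3} - 6 t \sqrt{t + 3} - 9 \sqrt{t + 3}] = \frac{- 2 b \sqrt{t + 3} - 5 t^{2} - 30 t - 45}{2 \sqrt{t + 3}}, which equals f(t).

F(t) = - b t - t^{2} \sqrt{t + 3} - 6 t \sqrt{t + 3} - 9 \sqrt{t + 3} + C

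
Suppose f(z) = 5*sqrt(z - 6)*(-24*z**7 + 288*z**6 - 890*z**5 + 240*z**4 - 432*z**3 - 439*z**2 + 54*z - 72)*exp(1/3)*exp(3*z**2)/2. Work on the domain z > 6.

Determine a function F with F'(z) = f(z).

An antiderivative F(z) passes only if d/dz[F] lands on f(z) exactly.
Check: d/dz[-5*z*(z - 6)**(5/2)*(2*z**3 + 1)*exp(1/3)*exp(3*z**2)] = -60*z**7*sqrt(z - 6)*exp(1/3)*exp(3*z**2) + 720*z**6*sqrt(z - 6)*exp(1/3)*exp(3*z**2) - 2225*z**5*sqrt(z - 6)*exp(1/3)*exp(3*z**2) + 600*z**4*sqrt(z - 6)*exp(1/3)*exp(3*z**2) - 1080*z**3*sqrt(z - 6)*exp(1/3)*exp(3*z**2) - 2195*z**2*sqrt(z - 6)*exp(1/3)*exp(3*z**2)/2 + 135*z*sqrt(z - 6)*exp(1/3)*exp(3*z**2) - 180*sqrt(z - 6)*exp(1/3)*exp(3*z**2), which equals f(z).

An antiderivative is F(z) = -5*z*(z - 6)**(5/2)*(2*z**3 + 1)*exp(1/3)*exp(3*z**2).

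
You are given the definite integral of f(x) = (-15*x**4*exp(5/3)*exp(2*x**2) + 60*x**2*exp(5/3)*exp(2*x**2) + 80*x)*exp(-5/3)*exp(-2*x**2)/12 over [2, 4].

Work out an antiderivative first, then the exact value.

Differentiate the proposed F(x) back; it has to land on f(x) exactly.
F(x) = -x**5/4 + 5*x**3/3 - 5*exp(-5/3)*exp(-2*x**2)/3 is an antiderivative of f.
Check: d/dx[-x**5/4 + 5*x**3/3 - 5*exp(-5/3)*exp(-2*x**2)/3] = (-15*x**4*exp(5/3)*exp(2*x**2) + 60*x**2*exp(5/3)*exp(2*x**2) + 80*x)*exp(-5/3)*exp(-2*x**2)/12 = f(x).
F(4) = -448/3 - 5*exp(-101/3)/3; F(2) = 16/3 - 5*exp(-29/3)/3.
Integral = F(4) - F(2) = -464/3 - 5*exp(-101/3)/3 + 5*exp(-29/3)/3.

Antiderivative: F(x) = -x**5/4 + 5*x**3/3 - 5*exp(-5/3)*exp(-2*x**2)/3; value = -464/3 - 5*exp(-101/3)/3 + 5*exp(-29/3)/3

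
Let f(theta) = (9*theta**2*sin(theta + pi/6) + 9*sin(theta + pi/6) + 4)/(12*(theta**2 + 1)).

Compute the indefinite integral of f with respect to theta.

F(theta) = -3*cos(theta + pi/6)/4 + atan(theta)/3 + C

Any candidate F(theta) must reproduce f(theta) exactly when differentiated.
Check: d/dtheta[-3*cos(theta + pi/6)/4 + atan(theta)/3] = (9*theta**2*sin(theta + pi/6) + 9*sin(theta + pi/6) + 4)/(12*theta**2 + 12), which equals f(theta).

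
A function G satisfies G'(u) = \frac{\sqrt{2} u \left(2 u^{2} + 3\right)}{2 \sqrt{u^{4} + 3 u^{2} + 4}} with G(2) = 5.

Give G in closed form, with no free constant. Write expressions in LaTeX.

G'(u) matches the chain-rule pattern g'(h)*h' with inner function h(u) = \frac{u^{4}}{2} + \frac{3 u^{2}}{2} + 2; substituting w = h(u) collapses the integral.
A general antiderivative is \sqrt{\frac{u^{4}}{2} + \frac{3 u^{2}}{2} + 2} + C.
The condition gives C = 5 - (4) = 1.
So G(u) = \frac{\sqrt{2} \sqrt{u^{4} + 3 u^{2} + 4} + 2}{2}.
Check: d/du[\frac{\sqrt{2} \sqrt{u^{4} + 3 u^{2} + 4} + 2}{2}] = \frac{2 \sqrt{2} u^{3} + 3 \sqrt{2} u}{2 \sqrt{u^{4} + 3 u^{2} + 4}}, which equals G'(u).

G(u) = \frac{\sqrt{2} \sqrt{u^{4} + 3 u^{2} + 4} + 2}{2}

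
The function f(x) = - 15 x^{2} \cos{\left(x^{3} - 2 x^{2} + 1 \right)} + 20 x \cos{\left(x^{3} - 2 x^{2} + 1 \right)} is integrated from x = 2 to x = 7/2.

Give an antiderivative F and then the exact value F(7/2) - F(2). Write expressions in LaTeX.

Antiderivative: F(x) = - 5 \sin{\left(x^{3} - 2 x^{2} + 1 \right)}; value = - 5 \sin{\left(\frac{155}{8} \right)} + 5 \sin{\left(1 \right)}

f matches the chain-rule pattern g'(h)*h' with inner function h(x) = x^{3} - 2 x^{2} + 1; substituting u = h(x) collapses the integral.
F(x) = - 5 \sin{\left(x^{3} - 2 x^{2} + 1 \right)} is an antiderivative of f.
Check: d/dx[- 5 \sin{\left(x^{3} - 2 x^{2} + 1 \right)}] = - 15 x^{2} \cos{\left(x^{3} - 2 x^{2} + 1 \right)} + 20 x \cos{\left(x^{3} - 2 x^{2} + 1 \right)} = f(x).
F(7/2) = - 5 \sin{\left(\frac{155}{8} \right)}; F(2) = - 5 \sin{\left(1 \right)}.
Integral = F(7/2) - F(2) = - 5 \sin{\left(\frac{155}{8} \right)} + 5 \sin{\left(1 \right)}.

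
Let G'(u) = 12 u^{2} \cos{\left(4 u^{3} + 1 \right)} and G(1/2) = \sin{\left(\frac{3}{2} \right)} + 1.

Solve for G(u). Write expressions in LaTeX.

G(u) = \sin{\left(4 u^{3} + 1 \right)} + 1

G'(u) matches the chain-rule pattern g'(h)*h' with inner function h(u) = 4 u^{3} + 1; substituting w = h(u) collapses the integral.
A general antiderivative is \sin{\left(4 u^{3} + 1 \right)} + C.
The condition gives C = \sin{\left(\frac{3}{2} \right)} + 1 - (\sin{\left(\frac{3}{2} \right)}) = 1.
So G(u) = \sin{\left(4 u^{3} + 1 \right)} + 1.
Check: d/du[\sin{\left(4 u^{3} + 1 \right)} + 1] = 12 u^{2} \cos{\left(4 u^{3} + 1 \right)} = G'(u).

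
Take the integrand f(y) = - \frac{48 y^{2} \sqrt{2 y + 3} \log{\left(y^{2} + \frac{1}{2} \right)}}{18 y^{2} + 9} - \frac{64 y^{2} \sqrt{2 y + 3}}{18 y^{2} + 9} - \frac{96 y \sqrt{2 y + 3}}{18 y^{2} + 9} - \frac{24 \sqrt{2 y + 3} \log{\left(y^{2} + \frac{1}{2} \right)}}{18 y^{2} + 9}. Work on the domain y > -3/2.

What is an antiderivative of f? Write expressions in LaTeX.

f has the shape u'v + uv' for u = - \frac{8 \left(2 y + 3\right)^{\frac{3}{2}}}{9} and v = \log{\left(y^{2} + \frac{1}{2} \right)} — it is the derivative of the product u*v.
Check: d/dy[- \frac{8 \left(2 y + 3\right)^{\frac{3}{2}} \log{\left(y^{2} + \frac{1}{2} \right)}}{9}] = \frac{- 48 y^{2} \sqrt{2 y + 3} \log{\left(y^{2} + \frac{1}{2} \right)} - 64 y^{2} \sqrt{2 y + 3} - 96 y \sqrt{2 y + 3} - 24 \sqrt{2 y + 3} \log{\left(y^{2} + \frac{1}{2} \right)}}{18 y^{2} + 9}, which equals f(y).

An antiderivative is F(y) = - \frac{8 \left(2 y + 3\right)^{\frac{3}{2}} \log{\left(y^{2} + \frac{1}{2} \right)}}{9}.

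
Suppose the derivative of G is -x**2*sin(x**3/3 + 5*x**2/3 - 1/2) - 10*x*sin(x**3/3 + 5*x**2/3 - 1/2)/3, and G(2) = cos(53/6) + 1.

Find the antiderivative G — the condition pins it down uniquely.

G(x) = cos(x**3/3 + 5*x**2/3 - 1/2) + 1

The substitution u = x**3/3 + 5*x**2/3 - 1/2 works: G'(x) is exactly (dG/du)*(du/dx) for that inner function.
A general antiderivative is cos(x**3/3 + 5*x**2/3 - 1/2) + C.
The condition gives C = cos(53/6) + 1 - (cos(53/6)) = 1.
So G(x) = cos(x**3/3 + 5*x**2/3 - 1/2) + 1.
Check: d/dx[cos(x**3/3 + 5*x**2/3 - 1/2) + 1] = -x**2*sin(x**3/3 + 5*x**2/3 - 1/2) - 10*x*sin(x**3/3 + 5*x**2/3 - 1/2)/3 = G'(x).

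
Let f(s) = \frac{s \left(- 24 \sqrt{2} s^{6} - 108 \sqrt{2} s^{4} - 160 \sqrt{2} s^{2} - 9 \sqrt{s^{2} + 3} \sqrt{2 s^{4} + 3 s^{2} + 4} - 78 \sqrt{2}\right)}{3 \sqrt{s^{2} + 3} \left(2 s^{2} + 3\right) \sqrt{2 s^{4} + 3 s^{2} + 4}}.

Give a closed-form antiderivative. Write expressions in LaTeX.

An antiderivative F(s) passes only if d/ds[F] lands on f(s) exactly.
Check: d/ds[- \frac{2 \sqrt{2} \sqrt{s^{2} + 3} \sqrt{2 s^{4} + 3 s^{2} + 4}}{3} - \frac{3 \log{\left(2 s^{2} + 3 \right)}}{4}] = \frac{- 24 \sqrt{2} s^{7} - 108 \sqrt{2} s^{5} - 160 \sqrt{2} s^{3} - 9 s \sqrt{s^{2} + 3} \sqrt{2 s^{4} + 3 s^{2} + 4} - 78 \sqrt{2} s}{6 s^{2} \sqrt{s^{2} + 3} \sqrt{2 s^{4} + 3 s^{2} + 4} + 9 \sqrt{s^{2} + 3} \sqrt{2 s^{4} + 3 s^{2} + 4}}, which equals f(s).

An antiderivative is F(s) = - \frac{2 \sqrt{2} \sqrt{s^{2} + 3} \sqrt{2 s^{4} + 3 s^{2} + 4}}{3} - \frac{3 \log{\left(2 s^{2} + 3 \right)}}{4}.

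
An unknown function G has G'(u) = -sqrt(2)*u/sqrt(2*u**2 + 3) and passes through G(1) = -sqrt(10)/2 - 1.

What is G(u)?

The substitution w = u**2 + 3/2 works: G'(u) is exactly (dG/dw)*(dw/du) for that inner function.
A general antiderivative is -sqrt(u**2 + 3/2) + C.
The condition gives C = -sqrt(10)/2 - 1 - (-sqrt(10)/2) = -1.
So G(u) = sqrt(2)*(-sqrt(2*u**2 + 3) - sqrt(2))/2.
Check: d/du[sqrt(2)*(-sqrt(2*u**2 + 3) - sqrt(2))/2] = -sqrt(2)*u/sqrt(2*u**2 + 3) = G'(u).

G(u) = sqrt(2)*(-sqrt(2*u**2 + 3) - sqrt(2))/2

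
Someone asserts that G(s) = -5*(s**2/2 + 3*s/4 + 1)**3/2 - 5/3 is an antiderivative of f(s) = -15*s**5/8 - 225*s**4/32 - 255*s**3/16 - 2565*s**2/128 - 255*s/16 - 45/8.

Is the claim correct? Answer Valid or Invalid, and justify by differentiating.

Valid. The derivative of G reproduces f.

d/ds[G] = -15*s**5/8 - 225*s**4/32 - 255*s**3/16 - 2565*s**2/128 - 255*s/16 - 45/8
This equals f(s) exactly, so the claim holds.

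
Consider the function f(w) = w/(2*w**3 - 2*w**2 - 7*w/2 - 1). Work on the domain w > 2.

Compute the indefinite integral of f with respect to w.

The denominator factors as (w - 2)*(2*w + 1)**2; partial fractions split f into directly integrable pieces: -8/(25*(2*w + 1)) + 2/(5*(2*w + 1)**2) + 4/(25*(w - 2)).
Check: d/dw[4*log(w - 2)/25 - 4*log(w + 1/2)/25 - 2/(20*w + 10)] = 2*w/(4*w**3 - 4*w**2 - 7*w - 2), which equals f(w).

F(w) = 4*log(w - 2)/25 - 4*log(w + 1/2)/25 - 2/(20*w + 10) + C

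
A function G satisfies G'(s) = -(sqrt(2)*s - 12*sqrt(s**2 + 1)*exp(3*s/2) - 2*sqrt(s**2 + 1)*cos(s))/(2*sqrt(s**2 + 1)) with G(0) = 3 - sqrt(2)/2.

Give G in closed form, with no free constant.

Whatever form G(s) takes, its d/ds must return the stated G'(s).
A general antiderivative is -sqrt(2*s**2 + 2)/2 + 4*exp(3*s/2) + sin(s) + C.
The condition gives C = 3 - sqrt(2)/2 - (4 - sqrt(2)/2) = -1.
So G(s) = (-sqrt(2)*sqrt(s**2 + 1) + 8*exp(3*s/2) + 2*sin(s) - 2)/2.
Check: d/ds[(-sqrt(2)*sqrt(s**2 + 1) + 8*exp(3*s/2) + 2*sin(s) - 2)/2] = (-sqrt(2)*s + 12*sqrt(s**2 + 1)*exp(3*s/2) + 2*sqrt(s**2 + 1)*cos(s))/(2*sqrt(s**2 + 1)), which equals G'(s).

G(s) = (-sqrt(2)*sqrt(s**2 + 1) + 8*exp(3*s/2) + 2*sin(s) - 2)/2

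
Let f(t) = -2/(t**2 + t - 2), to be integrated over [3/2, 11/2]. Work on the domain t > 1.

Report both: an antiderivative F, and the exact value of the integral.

Antiderivative: F(t) = -2*log(t - 1)/3 + 2*log(t + 2)/3; value = -2*log(9/2)/3 - 2*log(7/2)/3 - 2*log(2)/3 + 2*log(15/2)/3

Factor the denominator ((t - 1)*(t + 2)) and decompose: f = 2/(3*(t + 2)) - 2/(3*(t - 1)); each piece integrates to a log, atan, or power term.
F(t) = -2*log(t - 1)/3 + 2*log(t + 2)/3 is an antiderivative of f.
Check: d/dt[-2*log(t - 1)/3 + 2*log(t + 2)/3] = -2/(t**2 + t - 2) = f(t).
F(11/2) = -2*log(9/2)/3 + 2*log(15/2)/3; F(3/2) = 2*log(2)/3 + 2*log(7/2)/3.
Integral = F(11/2) - F(3/2) = -2*log(9/2)/3 - 2*log(7/2)/3 - 2*log(2)/3 + 2*log(15/2)/3.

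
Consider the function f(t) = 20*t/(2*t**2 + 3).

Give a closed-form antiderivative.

An antiderivative is F(t) = 5*log(t**2 + 3/2).

The substitution u = t**2 + 3/2 works: f is exactly (dF/du)*(du/dt) for that inner function.
Check: d/dt[5*log(t**2 + 3/2)] = 20*t/(2*t**2 + 3) = f(t).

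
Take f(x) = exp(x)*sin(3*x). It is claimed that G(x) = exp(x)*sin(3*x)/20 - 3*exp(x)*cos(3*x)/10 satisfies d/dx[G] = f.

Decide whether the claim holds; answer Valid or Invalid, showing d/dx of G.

d/dx[G] = 19*exp(x)*sin(3*x)/20 - 3*exp(x)*cos(3*x)/20
d/dx[G] - f(x) = -exp(x)*sin(3*x)/20 - 3*exp(x)*cos(3*x)/20 != 0.

Invalid: d/dx[G] - f = -exp(x)*sin(3*x)/20 - 3*exp(x)*cos(3*x)/20, which is not 0.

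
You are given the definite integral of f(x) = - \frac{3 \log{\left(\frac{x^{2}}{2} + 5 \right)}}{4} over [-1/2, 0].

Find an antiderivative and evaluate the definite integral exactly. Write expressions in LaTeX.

Antiderivative: F(x) = - \frac{3 x \log{\left(\frac{x^{2}}{2} + 5 \right)}}{4} + \frac{3 x}{2} - \frac{3 \sqrt{10} \operatorname{atan}{\left(\frac{\sqrt{10} x}{10} \right)}}{2}; value = - \frac{3 \sqrt{10} \operatorname{atan}{\left(\frac{\sqrt{10}}{20} \right)}}{2} - \frac{3 \log{\left(\frac{41}{8} \right)}}{8} + \frac{3}{4}

Since d/dx undoes antidifferentiation here, F'(x) = f(x) is required of F(x).
F(x) = - \frac{3 x \log{\left(\frac{x^{2}}{2} + 5 \right)}}{4} + \frac{3 x}{2} - \frac{3 \sqrt{10} \operatorname{atan}{\left(\frac{\sqrt{10} x}{10} \right)}}{2} is an antiderivative of f.
Check: d/dx[- \frac{3 x \log{\left(\frac{x^{2}}{2} + 5 \right)}}{4} + \frac{3 x}{2} - \frac{3 \sqrt{10} \operatorname{atan}{\left(\frac{\sqrt{10} x}{10} \right)}}{2}] = - \frac{3 \log{\left(\frac{x^{2}}{2} + 5 \right)}}{4} = f(x).
F(0) = 0; F(-1/2) = - \frac{3}{4} + \frac{3 \log{\left(\frac{41}{8} \right)}}{8} + \frac{3 \sqrt{10} \operatorname{atan}{\left(\frac{\sqrt{10}}{20} \right)}}{2}.
Integral = F(0) - F(-1/2) = - \frac{3 \sqrt{10} \operatorname{atan}{\left(\frac{\sqrt{10}}{20} \right)}}{2} - \frac{3 \log{\left(\frac{41}{8} \right)}}{8} + \frac{3}{4}.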